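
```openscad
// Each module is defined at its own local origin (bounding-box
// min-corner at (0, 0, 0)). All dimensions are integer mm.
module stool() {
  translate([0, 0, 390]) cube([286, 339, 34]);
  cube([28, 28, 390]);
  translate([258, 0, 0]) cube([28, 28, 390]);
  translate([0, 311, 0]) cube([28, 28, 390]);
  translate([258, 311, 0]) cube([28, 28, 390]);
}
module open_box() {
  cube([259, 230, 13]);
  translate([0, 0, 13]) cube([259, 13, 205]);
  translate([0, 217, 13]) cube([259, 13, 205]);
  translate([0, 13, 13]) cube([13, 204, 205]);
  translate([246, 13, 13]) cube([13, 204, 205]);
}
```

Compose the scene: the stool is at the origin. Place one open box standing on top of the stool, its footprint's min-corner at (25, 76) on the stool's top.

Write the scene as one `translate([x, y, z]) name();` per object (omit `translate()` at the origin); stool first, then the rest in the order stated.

stool();
translate([25, 76, 424]) open_box();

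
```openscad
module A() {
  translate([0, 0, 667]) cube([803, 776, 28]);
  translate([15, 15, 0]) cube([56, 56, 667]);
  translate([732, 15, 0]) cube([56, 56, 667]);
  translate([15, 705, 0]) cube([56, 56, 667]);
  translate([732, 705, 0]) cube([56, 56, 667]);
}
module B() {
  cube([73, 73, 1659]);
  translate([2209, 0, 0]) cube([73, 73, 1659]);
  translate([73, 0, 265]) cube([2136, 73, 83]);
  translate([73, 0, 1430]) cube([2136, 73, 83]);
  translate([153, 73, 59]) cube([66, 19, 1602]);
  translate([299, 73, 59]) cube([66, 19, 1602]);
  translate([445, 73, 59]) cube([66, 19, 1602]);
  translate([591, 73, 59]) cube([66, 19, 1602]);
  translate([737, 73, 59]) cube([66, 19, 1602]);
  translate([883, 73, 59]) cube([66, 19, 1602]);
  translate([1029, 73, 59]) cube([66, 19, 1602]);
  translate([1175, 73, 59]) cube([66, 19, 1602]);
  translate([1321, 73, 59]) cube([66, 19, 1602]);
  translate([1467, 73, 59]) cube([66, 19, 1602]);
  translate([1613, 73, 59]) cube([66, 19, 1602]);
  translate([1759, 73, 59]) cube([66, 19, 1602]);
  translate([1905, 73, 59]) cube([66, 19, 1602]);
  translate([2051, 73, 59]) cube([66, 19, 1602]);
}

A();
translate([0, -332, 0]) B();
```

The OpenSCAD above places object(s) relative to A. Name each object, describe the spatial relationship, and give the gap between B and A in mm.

A is a table. B is a fence section. The fence section is on the floor beside the table on its −y side. The gap between the fence section and the table is 240 mm.

The fence section's nearest face is 240 mm from the table's −y face.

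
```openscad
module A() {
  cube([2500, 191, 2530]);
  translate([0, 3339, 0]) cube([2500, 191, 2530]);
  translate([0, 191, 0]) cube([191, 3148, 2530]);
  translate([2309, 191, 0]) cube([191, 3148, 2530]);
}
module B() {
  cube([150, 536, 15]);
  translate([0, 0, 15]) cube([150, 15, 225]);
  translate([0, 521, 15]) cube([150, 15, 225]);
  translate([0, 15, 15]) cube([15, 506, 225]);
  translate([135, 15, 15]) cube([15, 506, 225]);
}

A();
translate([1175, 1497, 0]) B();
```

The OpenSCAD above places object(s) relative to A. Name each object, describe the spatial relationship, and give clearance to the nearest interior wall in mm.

A is a house frame. B is an open box. The open box sits inside the house frame, centred. The clearance to the nearest interior wall is 984 mm.

Clearances: x = 984, y = 1306; minimum 984 mm.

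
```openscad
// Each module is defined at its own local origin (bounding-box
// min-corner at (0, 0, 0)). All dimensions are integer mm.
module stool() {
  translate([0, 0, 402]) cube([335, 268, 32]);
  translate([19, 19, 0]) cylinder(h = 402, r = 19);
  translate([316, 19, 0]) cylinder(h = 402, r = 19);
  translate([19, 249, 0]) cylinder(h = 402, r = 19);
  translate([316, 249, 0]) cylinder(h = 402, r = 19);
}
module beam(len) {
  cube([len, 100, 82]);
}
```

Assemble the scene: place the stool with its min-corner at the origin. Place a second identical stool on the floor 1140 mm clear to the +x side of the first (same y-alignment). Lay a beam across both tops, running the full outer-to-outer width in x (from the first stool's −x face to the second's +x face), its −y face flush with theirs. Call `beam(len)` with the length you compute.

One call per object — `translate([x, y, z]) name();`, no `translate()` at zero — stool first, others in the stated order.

stool();
translate([1475, 0, 0]) stool();
translate([0, 0, 434]) beam(1810);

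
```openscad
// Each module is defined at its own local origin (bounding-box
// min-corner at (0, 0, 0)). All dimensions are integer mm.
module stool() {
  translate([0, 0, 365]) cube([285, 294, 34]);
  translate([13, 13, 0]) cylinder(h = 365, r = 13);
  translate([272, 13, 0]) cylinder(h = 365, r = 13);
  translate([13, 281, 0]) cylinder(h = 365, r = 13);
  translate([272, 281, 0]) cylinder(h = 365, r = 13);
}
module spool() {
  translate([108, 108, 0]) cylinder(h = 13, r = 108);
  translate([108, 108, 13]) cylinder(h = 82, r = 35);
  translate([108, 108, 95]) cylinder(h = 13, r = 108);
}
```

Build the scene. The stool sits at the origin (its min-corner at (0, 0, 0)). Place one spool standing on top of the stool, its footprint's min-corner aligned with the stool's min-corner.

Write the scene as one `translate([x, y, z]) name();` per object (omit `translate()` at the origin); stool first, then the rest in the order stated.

stool();
translate([0, 0, 399]) spool();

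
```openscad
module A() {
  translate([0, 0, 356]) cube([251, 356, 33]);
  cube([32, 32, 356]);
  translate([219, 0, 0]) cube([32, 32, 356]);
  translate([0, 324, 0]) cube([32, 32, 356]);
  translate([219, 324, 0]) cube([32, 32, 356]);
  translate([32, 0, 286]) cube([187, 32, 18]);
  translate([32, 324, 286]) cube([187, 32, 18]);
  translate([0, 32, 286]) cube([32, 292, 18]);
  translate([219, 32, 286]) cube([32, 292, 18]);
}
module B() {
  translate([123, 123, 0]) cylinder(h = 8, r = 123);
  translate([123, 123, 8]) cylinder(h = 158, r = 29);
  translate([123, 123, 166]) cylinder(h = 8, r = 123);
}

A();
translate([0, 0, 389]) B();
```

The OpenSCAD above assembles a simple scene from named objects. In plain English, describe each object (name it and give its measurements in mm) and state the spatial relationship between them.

A is a four-legged stool. The seat is 251×356 mm, 33 mm thick, top at z = 389 mm. It stands on four square legs, each 32×32 mm in cross-section, from z = 0 to the seat underside, each flush with a corner of the seat. Four stretchers, 32 mm wide and 18 mm tall, connect adjacent legs with their undersides at z = 286 mm, each running between the inner faces of the legs it joins and aligned with the legs' outer faces on the other axis.

B is a spool: two coaxial disc flanges of radius 123 mm and thickness 8 mm, joined by a core cylinder of radius 29 mm and height 158 mm. The lower flange rests on z = 0 and the three cylinders share a vertical axis.

The spool is on top of the stool.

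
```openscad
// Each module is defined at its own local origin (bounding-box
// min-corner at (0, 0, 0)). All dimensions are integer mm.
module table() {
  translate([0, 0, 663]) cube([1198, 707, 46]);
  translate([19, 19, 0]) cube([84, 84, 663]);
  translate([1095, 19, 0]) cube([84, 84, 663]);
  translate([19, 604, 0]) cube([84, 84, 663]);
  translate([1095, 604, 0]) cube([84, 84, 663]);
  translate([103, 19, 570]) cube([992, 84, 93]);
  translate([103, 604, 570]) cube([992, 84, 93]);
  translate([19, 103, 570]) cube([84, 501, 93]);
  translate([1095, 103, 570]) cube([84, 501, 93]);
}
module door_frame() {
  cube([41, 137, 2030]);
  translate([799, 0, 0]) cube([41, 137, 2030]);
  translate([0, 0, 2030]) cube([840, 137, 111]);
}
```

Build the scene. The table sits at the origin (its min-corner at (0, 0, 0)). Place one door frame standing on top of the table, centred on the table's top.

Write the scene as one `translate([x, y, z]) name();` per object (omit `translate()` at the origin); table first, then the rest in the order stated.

table();
translate([179, 285, 709]) door_frame();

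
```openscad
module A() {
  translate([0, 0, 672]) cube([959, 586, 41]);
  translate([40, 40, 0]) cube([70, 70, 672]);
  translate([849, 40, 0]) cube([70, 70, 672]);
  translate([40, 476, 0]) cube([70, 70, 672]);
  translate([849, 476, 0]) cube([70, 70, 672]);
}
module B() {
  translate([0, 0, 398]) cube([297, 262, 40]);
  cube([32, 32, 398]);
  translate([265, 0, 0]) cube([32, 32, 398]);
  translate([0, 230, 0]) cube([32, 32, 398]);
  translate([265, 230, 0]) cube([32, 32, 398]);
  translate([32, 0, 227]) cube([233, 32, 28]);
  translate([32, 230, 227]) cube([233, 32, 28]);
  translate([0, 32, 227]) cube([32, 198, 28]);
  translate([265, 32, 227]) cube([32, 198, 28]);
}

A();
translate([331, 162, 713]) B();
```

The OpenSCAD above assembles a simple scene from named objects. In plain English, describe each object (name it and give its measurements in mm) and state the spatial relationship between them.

A is a table with a 959×586 mm rectangular top, 41 mm thick, top surface at z = 713 mm, supported by four 70×70 mm square legs, each inset 40 mm from the nearest pair of top edges, running from the floor.

B is a simple wooden stool: a rectangular seat 297 mm (x) by 262 mm (y), 40 mm thick, top face at z = 438 mm, on four square legs, each 32×32 mm in cross-section. The legs rest on z = 0, each flush with a corner of the seat. Four stretchers, 32 mm wide and 28 mm tall, connect adjacent legs with their undersides at z = 227 mm, each running between the inner faces of the legs it joins and aligned with the legs' outer faces on the other axis.

The stool is on top of the table, centred.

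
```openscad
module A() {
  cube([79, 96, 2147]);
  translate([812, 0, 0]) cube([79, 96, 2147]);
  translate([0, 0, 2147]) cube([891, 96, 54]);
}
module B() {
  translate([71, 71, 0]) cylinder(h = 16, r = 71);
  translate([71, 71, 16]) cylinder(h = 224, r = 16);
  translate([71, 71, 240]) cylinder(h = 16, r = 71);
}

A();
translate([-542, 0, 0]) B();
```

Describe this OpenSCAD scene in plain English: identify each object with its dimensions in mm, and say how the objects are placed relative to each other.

A is a door frame. The clear opening is 733 mm wide and 2147 mm high. Two 79 mm wide jambs, 96 mm deep, stand either side of the opening from the floor to the top of the opening. A 54 mm thick head sits across the top of both jambs, spanning the full outside width of the frame.

B is a spool: two coaxial disc flanges of radius 71 mm and thickness 16 mm, joined by a core cylinder of radius 16 mm and height 224 mm. The lower flange rests on z = 0 and the three cylinders share a vertical axis.

The spool is on the floor beside the door frame on its −x side.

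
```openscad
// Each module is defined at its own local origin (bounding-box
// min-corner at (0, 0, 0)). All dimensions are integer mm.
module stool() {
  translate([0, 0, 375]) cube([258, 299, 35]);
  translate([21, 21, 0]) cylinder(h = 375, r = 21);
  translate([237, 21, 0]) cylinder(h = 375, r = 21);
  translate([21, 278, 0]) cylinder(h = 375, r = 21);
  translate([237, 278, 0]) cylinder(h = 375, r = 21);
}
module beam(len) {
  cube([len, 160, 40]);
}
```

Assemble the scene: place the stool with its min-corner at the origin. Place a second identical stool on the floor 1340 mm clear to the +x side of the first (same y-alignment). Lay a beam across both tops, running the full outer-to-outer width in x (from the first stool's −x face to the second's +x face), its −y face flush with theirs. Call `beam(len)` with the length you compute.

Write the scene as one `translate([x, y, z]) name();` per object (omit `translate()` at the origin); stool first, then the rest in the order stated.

stool();
translate([1598, 0, 0]) stool();
translate([0, 0, 410]) beam(1856);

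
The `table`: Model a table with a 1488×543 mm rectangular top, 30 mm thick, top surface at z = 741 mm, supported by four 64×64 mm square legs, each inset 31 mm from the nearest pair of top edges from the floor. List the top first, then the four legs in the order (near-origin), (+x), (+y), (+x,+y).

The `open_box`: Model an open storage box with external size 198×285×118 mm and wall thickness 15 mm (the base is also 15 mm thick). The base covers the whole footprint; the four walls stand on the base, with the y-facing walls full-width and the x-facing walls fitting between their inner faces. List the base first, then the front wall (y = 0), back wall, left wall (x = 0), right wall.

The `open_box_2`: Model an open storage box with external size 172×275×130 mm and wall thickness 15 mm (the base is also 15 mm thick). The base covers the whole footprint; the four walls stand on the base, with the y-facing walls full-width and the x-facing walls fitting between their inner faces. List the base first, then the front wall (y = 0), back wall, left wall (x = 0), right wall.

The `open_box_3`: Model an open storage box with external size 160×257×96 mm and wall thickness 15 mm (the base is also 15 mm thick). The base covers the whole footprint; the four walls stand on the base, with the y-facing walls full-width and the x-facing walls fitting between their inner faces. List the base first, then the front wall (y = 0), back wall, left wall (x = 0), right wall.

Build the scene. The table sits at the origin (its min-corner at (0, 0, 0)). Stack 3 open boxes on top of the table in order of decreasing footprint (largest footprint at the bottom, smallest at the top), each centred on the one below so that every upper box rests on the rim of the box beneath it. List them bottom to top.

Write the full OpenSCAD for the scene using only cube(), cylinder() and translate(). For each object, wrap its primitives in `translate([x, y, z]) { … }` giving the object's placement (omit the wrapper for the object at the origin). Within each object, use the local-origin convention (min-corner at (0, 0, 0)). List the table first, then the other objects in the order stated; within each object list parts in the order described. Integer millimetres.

translate([0, 0, 711]) cube([1488, 543, 30]);
translate([31, 31, 0]) cube([64, 64, 711]);
translate([1393, 31, 0]) cube([64, 64, 711]);
translate([31, 448, 0]) cube([64, 64, 711]);
translate([1393, 448, 0]) cube([64, 64, 711]);
translate([645, 129, 741]) {
  cube([198, 285, 15]);
  translate([0, 0, 15]) cube([198, 15, 103]);
  translate([0, 270, 15]) cube([198, 15, 103]);
  translate([0, 15, 15]) cube([15, 255, 103]);
  translate([183, 15, 15]) cube([15, 255, 103]);
}
translate([658, 134, 859]) {
  cube([172, 275, 15]);
  translate([0, 0, 15]) cube([172, 15, 115]);
  translate([0, 260, 15]) cube([172, 15, 115]);
  translate([0, 15, 15]) cube([15, 245, 115]);
  translate([157, 15, 15]) cube([15, 245, 115]);
}
translate([664, 143, 989]) {
  cube([160, 257, 15]);
  translate([0, 0, 15]) cube([160, 15, 81]);
  translate([0, 242, 15]) cube([160, 15, 81]);
  translate([0, 15, 15]) cube([15, 227, 81]);
  translate([145, 15, 15]) cube([15, 227, 81]);
}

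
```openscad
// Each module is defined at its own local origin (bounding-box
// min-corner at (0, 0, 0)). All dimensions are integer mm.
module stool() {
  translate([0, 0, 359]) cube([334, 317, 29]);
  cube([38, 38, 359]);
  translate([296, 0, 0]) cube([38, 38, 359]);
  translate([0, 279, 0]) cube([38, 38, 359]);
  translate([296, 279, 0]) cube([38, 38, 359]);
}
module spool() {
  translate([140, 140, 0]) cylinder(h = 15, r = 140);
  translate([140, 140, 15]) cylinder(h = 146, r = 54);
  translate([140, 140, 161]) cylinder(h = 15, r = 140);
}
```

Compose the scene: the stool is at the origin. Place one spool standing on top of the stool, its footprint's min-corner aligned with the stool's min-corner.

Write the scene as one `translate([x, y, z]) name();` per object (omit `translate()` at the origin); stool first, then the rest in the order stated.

stool();
translate([0, 0, 388]) spool();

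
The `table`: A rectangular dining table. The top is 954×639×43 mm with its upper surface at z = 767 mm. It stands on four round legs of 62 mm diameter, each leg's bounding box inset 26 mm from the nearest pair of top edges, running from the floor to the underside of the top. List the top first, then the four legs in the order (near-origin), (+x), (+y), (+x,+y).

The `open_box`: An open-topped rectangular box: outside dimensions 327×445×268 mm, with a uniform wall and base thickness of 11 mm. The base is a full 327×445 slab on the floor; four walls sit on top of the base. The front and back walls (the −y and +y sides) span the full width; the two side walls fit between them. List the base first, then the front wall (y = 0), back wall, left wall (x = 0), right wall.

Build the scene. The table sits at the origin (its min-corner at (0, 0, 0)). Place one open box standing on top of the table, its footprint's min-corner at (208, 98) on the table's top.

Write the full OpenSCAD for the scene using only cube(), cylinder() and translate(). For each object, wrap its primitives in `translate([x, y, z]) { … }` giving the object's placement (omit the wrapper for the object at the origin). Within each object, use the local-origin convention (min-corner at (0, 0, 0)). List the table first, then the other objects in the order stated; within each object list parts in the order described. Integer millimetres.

translate([0, 0, 724]) cube([954, 639, 43]);
translate([57, 57, 0]) cylinder(h = 724, r = 31);
translate([897, 57, 0]) cylinder(h = 724, r = 31);
translate([57, 582, 0]) cylinder(h = 724, r = 31);
translate([897, 582, 0]) cylinder(h = 724, r = 31);
translate([208, 98, 767]) {
  cube([327, 445, 11]);
  translate([0, 0, 11]) cube([327, 11, 257]);
  translate([0, 434, 11]) cube([327, 11, 257]);
  translate([0, 11, 11]) cube([11, 423, 257]);
  translate([316, 11, 11]) cube([11, 423, 257]);
}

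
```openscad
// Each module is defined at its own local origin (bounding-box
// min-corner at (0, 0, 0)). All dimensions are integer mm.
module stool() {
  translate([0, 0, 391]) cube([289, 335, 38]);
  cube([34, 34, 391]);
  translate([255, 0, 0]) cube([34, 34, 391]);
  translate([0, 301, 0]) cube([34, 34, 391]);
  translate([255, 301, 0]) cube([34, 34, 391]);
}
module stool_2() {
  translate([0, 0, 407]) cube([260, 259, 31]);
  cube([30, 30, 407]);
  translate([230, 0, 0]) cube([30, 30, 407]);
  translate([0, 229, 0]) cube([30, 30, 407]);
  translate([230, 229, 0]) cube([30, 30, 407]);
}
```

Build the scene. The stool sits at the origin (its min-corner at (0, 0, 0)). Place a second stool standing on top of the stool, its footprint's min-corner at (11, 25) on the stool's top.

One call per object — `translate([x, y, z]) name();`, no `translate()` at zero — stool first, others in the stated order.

stool();
translate([11, 25, 429]) stool_2();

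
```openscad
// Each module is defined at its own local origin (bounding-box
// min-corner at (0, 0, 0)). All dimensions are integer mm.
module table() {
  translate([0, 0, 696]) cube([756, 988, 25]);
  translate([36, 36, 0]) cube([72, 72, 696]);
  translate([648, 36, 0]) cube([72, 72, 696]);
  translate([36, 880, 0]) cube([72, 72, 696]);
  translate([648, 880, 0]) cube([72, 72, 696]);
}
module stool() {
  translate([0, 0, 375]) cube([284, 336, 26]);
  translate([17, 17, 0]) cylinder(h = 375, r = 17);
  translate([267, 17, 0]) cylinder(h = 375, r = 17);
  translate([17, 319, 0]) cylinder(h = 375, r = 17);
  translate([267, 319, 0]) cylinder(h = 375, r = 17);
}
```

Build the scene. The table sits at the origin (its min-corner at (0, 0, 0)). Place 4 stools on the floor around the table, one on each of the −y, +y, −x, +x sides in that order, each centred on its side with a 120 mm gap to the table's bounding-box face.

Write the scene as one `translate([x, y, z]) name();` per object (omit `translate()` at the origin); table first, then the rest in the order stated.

table();
translate([236, -456, 0]) stool();
translate([236, 1108, 0]) stool();
translate([-404, 326, 0]) stool();
translate([876, 326, 0]) stool();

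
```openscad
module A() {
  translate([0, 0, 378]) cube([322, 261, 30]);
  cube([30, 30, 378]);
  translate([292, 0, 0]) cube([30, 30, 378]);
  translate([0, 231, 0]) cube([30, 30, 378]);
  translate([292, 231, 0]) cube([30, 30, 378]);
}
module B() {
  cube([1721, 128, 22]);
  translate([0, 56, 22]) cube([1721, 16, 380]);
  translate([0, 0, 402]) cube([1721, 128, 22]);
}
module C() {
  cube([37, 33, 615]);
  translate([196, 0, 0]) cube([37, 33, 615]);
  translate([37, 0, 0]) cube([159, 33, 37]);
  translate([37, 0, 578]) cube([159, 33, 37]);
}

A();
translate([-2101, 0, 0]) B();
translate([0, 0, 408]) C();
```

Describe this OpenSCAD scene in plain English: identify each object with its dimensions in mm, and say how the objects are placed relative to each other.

A is a simple wooden stool: a rectangular seat 322 mm (x) by 261 mm (y), 30 mm thick, top face at z = 408 mm, on four square legs, each 30×30 mm in cross-section. The legs rest on z = 0, each flush with a corner of the seat.

B is an I-beam lying along x, 1721 mm long. Overall section height 424 mm. Two flanges 128 mm wide (y) and 22 mm thick, one on the floor and one at the top; a web 16 mm thick runs between them, centred on the flange width.

C is a rectangular picture frame lying in the x–z plane (depth along y). The opening is 159 mm wide (x) by 541 mm tall (z), surrounded by a border 37 mm wide on all four sides. The frame is 33 mm deep and is made of two full-height vertical stiles with two horizontal rails fitted between them.

The I-beam is on the floor beside the stool on its −x side. The picture frame is on top of the stool.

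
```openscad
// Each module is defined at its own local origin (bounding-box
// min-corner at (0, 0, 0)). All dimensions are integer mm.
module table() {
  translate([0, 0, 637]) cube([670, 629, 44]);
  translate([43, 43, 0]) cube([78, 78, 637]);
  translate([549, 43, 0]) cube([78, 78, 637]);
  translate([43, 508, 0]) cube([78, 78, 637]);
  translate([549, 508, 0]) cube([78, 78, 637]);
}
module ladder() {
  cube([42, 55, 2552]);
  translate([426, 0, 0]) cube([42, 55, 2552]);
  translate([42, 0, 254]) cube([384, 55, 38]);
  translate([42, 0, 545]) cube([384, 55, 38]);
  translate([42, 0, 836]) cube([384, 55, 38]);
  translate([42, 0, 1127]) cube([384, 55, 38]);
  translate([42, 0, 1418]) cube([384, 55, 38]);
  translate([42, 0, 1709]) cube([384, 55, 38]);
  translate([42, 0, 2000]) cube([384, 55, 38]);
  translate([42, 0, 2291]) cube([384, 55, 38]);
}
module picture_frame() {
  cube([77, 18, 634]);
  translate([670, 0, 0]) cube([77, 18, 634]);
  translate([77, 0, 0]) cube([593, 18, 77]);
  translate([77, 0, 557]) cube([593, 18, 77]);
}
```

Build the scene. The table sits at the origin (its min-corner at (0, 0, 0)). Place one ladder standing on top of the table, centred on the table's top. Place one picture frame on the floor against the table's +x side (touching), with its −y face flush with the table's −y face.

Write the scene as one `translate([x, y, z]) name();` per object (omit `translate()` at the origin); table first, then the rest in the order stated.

table();
translate([101, 287, 681]) ladder();
translate([670, 0, 0]) picture_frame();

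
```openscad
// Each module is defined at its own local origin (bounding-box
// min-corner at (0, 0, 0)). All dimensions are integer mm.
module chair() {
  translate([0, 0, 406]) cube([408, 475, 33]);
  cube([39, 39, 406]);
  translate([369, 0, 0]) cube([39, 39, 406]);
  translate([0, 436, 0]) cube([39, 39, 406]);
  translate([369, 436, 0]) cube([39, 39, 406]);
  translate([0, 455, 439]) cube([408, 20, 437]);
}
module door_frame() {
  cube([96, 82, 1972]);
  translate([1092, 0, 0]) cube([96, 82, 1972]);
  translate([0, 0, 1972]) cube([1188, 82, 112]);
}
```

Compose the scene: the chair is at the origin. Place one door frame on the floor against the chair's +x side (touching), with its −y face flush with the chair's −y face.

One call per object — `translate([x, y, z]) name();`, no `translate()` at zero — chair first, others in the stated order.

chair();
translate([408, 0, 0]) door_frame();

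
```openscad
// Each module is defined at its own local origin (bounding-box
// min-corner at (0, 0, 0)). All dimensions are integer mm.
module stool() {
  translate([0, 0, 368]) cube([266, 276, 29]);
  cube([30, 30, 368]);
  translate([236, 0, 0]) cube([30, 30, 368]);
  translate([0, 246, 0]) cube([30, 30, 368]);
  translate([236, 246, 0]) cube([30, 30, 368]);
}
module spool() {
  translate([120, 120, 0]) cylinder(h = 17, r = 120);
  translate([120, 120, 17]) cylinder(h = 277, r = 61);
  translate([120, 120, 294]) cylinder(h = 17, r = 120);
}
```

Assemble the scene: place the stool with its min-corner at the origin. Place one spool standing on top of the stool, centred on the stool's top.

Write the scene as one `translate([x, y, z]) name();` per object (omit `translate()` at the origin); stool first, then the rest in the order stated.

stool();
translate([13, 18, 397]) spool();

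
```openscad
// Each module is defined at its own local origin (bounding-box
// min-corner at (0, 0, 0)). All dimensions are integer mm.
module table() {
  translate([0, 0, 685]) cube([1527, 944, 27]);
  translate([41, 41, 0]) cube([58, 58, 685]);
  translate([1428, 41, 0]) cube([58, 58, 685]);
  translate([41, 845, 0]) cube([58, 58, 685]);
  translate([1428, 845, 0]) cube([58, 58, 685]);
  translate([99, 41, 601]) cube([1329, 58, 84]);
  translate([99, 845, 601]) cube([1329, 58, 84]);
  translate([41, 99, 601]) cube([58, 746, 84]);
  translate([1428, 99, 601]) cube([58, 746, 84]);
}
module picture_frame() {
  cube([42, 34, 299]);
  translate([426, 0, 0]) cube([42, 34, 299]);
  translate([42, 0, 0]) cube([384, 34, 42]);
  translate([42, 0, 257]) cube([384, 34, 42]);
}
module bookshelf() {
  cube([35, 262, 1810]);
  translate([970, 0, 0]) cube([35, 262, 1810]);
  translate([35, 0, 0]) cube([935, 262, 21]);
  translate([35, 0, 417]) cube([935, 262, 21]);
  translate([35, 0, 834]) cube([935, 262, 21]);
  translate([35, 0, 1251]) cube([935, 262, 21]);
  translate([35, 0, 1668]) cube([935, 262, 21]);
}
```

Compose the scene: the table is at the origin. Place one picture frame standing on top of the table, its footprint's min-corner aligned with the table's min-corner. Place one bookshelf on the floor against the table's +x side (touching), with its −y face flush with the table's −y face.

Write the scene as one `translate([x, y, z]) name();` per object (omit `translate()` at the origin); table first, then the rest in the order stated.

table();
translate([0, 0, 712]) picture_frame();
translate([1527, 0, 0]) bookshelf();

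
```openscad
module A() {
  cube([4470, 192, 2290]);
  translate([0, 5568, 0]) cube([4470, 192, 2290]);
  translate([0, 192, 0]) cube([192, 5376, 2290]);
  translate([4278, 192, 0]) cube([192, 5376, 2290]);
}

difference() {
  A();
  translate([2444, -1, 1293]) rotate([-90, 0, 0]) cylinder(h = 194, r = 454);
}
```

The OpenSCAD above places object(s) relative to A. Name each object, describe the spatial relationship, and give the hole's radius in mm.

The subtracted cylinder has r = 454 mm.

A is a house frame. The house frame has a circular hole through its front wall. The hole's radius is 454 mm.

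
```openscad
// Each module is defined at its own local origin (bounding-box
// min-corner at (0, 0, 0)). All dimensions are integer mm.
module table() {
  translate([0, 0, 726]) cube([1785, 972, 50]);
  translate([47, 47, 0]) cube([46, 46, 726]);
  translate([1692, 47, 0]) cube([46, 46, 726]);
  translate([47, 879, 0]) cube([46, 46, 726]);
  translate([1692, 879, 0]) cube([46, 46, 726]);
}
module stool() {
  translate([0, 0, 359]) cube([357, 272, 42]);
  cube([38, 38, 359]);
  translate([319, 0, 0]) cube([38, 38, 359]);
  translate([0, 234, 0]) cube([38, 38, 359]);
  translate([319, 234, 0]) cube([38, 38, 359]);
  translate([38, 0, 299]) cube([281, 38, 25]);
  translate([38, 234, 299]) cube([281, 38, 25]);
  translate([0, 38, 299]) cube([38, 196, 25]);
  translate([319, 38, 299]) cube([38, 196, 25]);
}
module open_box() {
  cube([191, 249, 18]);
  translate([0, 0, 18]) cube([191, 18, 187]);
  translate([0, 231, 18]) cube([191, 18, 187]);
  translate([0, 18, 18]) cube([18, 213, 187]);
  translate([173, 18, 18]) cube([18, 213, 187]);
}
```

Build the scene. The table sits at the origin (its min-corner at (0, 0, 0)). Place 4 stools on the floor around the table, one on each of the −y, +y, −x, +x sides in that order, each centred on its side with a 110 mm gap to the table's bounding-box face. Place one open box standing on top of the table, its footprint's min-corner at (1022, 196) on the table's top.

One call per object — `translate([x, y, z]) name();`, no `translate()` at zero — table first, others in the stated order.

table();
translate([714, -382, 0]) stool();
translate([714, 1082, 0]) stool();
translate([-467, 350, 0]) stool();
translate([1895, 350, 0]) stool();
translate([1022, 196, 776]) open_box();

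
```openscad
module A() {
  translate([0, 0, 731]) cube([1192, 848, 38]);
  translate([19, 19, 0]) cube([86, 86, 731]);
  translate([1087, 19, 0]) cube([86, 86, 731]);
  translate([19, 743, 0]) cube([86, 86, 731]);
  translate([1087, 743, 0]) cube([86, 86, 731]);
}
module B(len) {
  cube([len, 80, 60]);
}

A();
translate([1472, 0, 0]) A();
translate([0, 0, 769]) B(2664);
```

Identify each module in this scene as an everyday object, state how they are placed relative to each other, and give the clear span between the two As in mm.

Second table starts at x = 1472; first ends at x = 1192; clear span = 1472 − 1192 = 280 mm.

A is a table. B is a beam. A beam spans the tops of two tables. The clear span between the two tables is 280 mm.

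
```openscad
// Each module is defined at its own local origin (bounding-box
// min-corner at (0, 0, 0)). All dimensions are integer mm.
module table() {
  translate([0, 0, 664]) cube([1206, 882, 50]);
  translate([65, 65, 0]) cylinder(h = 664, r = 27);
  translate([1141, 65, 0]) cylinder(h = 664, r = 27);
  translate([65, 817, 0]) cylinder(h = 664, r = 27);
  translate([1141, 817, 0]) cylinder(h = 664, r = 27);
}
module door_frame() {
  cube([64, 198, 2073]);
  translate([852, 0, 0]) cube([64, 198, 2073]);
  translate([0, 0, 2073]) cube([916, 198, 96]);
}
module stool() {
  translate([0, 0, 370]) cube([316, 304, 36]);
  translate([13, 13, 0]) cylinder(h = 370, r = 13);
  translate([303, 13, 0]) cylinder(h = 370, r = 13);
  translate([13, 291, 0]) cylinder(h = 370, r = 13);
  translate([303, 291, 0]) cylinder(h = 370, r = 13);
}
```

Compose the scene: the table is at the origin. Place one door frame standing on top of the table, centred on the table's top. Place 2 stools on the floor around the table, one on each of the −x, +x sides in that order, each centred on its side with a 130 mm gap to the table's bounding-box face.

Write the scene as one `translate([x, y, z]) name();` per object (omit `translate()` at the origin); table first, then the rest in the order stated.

table();
translate([145, 342, 714]) door_frame();
translate([-446, 289, 0]) stool();
translate([1336, 289, 0]) stool();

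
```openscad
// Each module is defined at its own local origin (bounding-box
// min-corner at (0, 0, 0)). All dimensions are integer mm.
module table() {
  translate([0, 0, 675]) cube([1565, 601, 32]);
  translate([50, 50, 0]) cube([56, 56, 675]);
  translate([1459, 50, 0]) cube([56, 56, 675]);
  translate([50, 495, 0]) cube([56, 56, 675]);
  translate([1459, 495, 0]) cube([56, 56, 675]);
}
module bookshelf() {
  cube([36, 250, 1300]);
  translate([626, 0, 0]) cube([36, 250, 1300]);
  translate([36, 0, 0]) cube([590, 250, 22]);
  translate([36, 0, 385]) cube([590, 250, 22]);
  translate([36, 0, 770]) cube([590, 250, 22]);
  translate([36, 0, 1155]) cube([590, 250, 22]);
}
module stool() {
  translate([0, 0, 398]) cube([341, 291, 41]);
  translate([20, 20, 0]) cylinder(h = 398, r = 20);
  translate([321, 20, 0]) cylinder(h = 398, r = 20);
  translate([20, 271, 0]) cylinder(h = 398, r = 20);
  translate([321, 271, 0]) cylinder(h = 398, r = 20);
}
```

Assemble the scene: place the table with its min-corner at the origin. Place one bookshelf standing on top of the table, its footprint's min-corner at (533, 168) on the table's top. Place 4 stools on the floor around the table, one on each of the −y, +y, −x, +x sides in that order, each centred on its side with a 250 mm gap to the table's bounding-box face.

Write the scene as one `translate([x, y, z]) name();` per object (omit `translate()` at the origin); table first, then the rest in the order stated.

table();
translate([533, 168, 707]) bookshelf();
translate([612, -541, 0]) stool();
translate([612, 851, 0]) stool();
translate([-591, 155, 0]) stool();
translate([1815, 155, 0]) stool();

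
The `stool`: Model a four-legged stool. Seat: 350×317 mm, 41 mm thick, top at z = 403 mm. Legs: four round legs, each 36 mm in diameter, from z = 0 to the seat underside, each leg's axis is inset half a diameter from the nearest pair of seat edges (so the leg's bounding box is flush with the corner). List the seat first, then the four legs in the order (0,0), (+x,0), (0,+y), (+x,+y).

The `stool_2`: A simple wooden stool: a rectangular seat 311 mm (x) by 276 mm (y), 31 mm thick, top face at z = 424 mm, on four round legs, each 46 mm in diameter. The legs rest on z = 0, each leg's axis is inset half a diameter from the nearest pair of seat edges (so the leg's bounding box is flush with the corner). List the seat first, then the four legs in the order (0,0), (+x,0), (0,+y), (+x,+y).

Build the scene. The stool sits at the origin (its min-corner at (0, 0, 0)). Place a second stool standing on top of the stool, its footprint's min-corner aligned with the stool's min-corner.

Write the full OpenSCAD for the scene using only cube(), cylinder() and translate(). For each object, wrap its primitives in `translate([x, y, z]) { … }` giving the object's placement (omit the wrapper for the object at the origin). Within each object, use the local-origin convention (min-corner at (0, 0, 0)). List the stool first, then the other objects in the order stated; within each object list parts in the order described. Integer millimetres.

translate([0, 0, 362]) cube([350, 317, 41]);
translate([18, 18, 0]) cylinder(h = 362, r = 18);
translate([332, 18, 0]) cylinder(h = 362, r = 18);
translate([18, 299, 0]) cylinder(h = 362, r = 18);
translate([332, 299, 0]) cylinder(h = 362, r = 18);
translate([0, 0, 403]) {
  translate([0, 0, 393]) cube([311, 276, 31]);
  translate([23, 23, 0]) cylinder(h = 393, r = 23);
  translate([288, 23, 0]) cylinder(h = 393, r = 23);
  translate([23, 253, 0]) cylinder(h = 393, r = 23);
  translate([288, 253, 0]) cylinder(h = 393, r = 23);
}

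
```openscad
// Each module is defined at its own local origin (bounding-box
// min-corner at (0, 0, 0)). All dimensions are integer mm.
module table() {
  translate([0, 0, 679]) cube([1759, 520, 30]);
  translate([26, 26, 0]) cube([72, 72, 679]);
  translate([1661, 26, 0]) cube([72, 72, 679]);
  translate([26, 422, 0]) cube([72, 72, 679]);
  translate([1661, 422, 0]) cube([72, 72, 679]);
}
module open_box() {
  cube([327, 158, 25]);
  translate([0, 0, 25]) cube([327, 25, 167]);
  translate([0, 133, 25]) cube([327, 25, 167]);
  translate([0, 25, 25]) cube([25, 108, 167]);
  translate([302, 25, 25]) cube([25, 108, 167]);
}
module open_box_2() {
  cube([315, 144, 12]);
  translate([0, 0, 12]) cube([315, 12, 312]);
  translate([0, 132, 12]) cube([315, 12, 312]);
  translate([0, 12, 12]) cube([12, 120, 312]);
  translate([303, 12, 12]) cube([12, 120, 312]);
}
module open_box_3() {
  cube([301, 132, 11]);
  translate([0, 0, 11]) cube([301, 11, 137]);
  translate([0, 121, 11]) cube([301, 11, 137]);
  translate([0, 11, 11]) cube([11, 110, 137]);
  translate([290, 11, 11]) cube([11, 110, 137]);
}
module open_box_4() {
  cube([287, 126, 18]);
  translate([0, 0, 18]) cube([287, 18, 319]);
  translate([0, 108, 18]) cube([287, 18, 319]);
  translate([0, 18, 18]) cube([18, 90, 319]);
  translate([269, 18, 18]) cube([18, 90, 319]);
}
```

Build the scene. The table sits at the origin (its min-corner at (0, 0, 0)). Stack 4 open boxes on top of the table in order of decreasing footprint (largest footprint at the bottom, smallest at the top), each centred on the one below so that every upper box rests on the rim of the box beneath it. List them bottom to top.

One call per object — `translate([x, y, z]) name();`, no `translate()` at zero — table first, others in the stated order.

table();
translate([716, 181, 709]) open_box();
translate([722, 188, 901]) open_box_2();
translate([729, 194, 1225]) open_box_3();
translate([736, 197, 1373]) open_box_4();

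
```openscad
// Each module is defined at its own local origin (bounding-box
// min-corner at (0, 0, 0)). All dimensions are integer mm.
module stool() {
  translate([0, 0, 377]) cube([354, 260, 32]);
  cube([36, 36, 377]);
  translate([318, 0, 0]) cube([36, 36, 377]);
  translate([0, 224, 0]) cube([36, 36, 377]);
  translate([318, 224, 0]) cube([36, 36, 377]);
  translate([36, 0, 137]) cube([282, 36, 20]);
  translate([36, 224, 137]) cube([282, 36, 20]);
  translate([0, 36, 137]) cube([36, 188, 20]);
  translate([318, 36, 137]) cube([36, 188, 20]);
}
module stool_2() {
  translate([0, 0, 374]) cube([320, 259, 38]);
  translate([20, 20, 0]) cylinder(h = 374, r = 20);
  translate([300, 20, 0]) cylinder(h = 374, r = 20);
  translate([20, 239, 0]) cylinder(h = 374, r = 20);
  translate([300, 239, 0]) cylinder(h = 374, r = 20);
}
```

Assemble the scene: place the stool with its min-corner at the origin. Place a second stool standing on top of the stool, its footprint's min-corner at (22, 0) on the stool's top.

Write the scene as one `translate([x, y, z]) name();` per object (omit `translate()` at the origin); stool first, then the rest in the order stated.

stool();
translate([22, 0, 409]) stool_2();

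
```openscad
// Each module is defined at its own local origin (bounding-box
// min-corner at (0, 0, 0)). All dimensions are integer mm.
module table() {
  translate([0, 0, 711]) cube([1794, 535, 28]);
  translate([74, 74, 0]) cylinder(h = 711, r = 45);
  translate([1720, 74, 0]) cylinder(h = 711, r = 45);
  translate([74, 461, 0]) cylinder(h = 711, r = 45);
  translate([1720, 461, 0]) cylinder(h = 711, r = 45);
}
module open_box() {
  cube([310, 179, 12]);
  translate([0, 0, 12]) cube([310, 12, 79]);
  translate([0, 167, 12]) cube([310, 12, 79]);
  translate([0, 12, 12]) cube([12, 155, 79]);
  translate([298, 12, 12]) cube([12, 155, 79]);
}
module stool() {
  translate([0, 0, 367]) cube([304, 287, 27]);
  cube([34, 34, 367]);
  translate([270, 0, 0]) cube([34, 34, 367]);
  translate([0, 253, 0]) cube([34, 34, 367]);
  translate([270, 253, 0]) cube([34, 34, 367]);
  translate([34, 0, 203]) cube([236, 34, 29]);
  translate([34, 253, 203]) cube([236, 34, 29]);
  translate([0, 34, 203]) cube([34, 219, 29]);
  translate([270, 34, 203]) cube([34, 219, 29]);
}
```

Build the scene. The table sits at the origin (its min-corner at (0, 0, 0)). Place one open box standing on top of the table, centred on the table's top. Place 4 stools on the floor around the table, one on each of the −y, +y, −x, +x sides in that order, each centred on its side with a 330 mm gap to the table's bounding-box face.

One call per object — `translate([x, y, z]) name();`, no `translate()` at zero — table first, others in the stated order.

table();
translate([742, 178, 739]) open_box();
translate([745, -617, 0]) stool();
translate([745, 865, 0]) stool();
translate([-634, 124, 0]) stool();
translate([2124, 124, 0]) stool();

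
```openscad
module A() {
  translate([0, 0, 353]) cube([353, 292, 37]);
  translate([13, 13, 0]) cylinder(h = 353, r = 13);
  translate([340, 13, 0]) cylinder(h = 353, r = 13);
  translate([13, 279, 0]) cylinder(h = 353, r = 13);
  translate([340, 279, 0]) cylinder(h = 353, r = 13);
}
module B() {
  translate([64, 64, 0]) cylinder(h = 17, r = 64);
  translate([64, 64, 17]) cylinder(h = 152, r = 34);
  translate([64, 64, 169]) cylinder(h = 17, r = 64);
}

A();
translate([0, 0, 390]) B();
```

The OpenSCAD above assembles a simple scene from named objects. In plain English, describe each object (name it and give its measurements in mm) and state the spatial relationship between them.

A is a four-legged stool. The seat is a 353×292×37 mm slab whose top surface is at z = 390 mm; four round legs, each 26 mm in diameter, run from the floor (z = 0) to the underside of the seat, each leg's axis is inset half a diameter from the nearest pair of seat edges (so the leg's bounding box is flush with the corner).

B is a spool: two coaxial disc flanges of radius 64 mm and thickness 17 mm, joined by a core cylinder of radius 34 mm and height 152 mm. The lower flange rests on z = 0 and the three cylinders share a vertical axis.

The spool is on top of the stool.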